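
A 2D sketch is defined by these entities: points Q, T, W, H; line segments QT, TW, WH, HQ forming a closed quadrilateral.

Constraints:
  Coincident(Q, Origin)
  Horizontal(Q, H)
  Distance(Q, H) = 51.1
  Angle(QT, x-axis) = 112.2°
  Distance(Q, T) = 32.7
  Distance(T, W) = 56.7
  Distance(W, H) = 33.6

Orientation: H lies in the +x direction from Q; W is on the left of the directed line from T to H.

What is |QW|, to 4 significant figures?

55.17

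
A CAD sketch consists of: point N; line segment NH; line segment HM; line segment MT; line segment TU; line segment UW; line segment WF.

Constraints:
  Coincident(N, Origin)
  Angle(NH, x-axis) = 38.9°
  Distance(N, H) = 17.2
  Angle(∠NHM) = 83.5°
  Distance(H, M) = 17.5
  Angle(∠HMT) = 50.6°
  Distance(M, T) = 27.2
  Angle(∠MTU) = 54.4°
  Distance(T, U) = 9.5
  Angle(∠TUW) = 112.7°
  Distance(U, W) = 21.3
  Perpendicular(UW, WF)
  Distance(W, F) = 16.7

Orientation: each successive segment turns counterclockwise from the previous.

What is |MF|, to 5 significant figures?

14.093

N is at the origin; NH runs at 38.9° with length 17.2, so H = (13.386, 10.801). ∠NHM = 83.5° gives HM at 135.40° from the x-axis; with |HM| = 17.5, M = (0.92533, 23.089). ∠HMT = 50.6° gives MT at -95.200° from the x-axis; with |MT| = 27.2, T = (-1.5399, -3.9994). ∠MTU = 54.4° gives TU at 30.400° from the x-axis; with |TU| = 9.5, U = (6.6540, 0.80791). ∠TUW = 112.7° gives UW at 97.700° from the x-axis; with |UW| = 21.3, W = (3.8001, 21.916). UW ⟂ WF, so WF runs at -172.30°; with |WF| = 16.7, F = (-12.749, 19.678). Then |MF| = |F − M| = 14.093.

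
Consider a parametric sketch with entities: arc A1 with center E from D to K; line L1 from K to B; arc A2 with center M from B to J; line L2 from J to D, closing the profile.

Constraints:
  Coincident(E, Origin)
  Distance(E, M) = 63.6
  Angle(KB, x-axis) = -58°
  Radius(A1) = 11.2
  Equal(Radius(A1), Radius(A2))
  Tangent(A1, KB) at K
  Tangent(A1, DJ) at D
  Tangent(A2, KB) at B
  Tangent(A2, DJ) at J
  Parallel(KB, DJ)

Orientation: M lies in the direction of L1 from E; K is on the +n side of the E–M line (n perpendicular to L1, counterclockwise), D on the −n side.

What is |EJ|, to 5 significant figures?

64.579

The slot axis is L1's direction at -58.0°, so u = (cos -58.0°, sin -58.0°) = (0.52992, -0.84805) and n = (−sin -58.0°, cos -58.0°) = (0.84805, 0.52992). E is at the origin and M lies 63.6 along u from E, so M = 63.6·u = (33.703, -53.936). Tangency of A1 to both parallel lines with radius 11.2 puts K and D at E ± 11.2·n: K = (9.4981, 5.9351), D = (-9.4981, -5.9351). Equal radii place B and J the same way about M: B = M + 11.2·n = (43.201, -48.001), J = M − 11.2·n = (24.205, -59.871). Then |EJ| = |J − E| = 64.579.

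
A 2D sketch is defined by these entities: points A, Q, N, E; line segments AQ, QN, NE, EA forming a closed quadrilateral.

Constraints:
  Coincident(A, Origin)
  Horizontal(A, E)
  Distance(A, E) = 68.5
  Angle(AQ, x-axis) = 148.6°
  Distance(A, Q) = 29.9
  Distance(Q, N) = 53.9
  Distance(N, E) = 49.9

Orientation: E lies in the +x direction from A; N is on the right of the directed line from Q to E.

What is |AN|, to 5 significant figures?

24.002

Checks: |QN| = 53.90 ✓; |NE| = 49.90 ✓.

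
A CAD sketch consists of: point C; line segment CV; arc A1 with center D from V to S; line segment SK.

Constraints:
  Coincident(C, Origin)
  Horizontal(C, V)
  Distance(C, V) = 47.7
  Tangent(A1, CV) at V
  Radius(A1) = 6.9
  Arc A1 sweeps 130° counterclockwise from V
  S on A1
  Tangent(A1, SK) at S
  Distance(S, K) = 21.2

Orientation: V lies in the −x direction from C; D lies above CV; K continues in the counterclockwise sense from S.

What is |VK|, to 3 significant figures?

28.8

On A1, V sits at bearing -90° from D; a 130° counterclockwise sweep puts S at bearing 40°, so S = D + 6.9·(cos 40°, sin 40°) = (-42.4, 11.3). The tangent condition forces DS to be normal to SK, so SK runs along (−sin 40°, cos 40°); with |SK| = 21.2, K = (-56.0, 27.6). Then |VK| = |K − V| = 28.8.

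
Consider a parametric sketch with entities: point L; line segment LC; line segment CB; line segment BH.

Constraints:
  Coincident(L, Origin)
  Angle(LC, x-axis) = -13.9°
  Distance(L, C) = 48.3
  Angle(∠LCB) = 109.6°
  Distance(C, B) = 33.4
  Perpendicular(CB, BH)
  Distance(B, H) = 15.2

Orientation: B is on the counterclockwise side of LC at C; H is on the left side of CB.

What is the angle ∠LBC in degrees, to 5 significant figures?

42.531°

L is at the origin; LC runs at -13.9° with length 48.3, so C = 48.3·(cos -13.9°, sin -13.9°) = (46.886, -11.603). ∠LCB = 109.6°, so CB runs at -13.9° + (180° − 109.6°) = 56.500° from the x-axis; with |CB| = 33.4, B = C + 33.4·(cos 56.500°, sin 56.500°) = (65.320, 16.249). Then cos ∠LBC = BL·BC / (|BL||BC|), giving 42.531°.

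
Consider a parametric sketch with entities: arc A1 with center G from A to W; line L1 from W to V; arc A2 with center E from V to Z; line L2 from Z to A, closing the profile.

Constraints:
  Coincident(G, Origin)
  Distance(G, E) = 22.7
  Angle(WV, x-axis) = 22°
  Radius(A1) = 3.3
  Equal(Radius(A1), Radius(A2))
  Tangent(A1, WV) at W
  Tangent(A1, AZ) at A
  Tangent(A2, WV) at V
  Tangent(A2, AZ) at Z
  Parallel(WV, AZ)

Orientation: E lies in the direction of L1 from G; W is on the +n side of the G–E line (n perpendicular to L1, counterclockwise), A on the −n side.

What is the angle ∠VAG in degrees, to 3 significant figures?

73.8°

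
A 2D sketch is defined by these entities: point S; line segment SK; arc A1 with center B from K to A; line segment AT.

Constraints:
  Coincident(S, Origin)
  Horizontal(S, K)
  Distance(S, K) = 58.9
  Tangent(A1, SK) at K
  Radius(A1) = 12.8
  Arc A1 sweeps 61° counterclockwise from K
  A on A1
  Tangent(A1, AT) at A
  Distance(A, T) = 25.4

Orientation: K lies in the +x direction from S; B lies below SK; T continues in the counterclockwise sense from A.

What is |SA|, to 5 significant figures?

48.158

Since A1 is tangent to SK there, BK ⟂ SK, so B = K + (0, -12.8) = (58.900, -12.800). On A1, K sits at bearing 90° from B; a 61° counterclockwise sweep puts A at bearing 151°, so A = B + 12.8·(cos 151°, sin 151°) = (47.705, -6.5944). Then |SA| = |A − S| = 48.158.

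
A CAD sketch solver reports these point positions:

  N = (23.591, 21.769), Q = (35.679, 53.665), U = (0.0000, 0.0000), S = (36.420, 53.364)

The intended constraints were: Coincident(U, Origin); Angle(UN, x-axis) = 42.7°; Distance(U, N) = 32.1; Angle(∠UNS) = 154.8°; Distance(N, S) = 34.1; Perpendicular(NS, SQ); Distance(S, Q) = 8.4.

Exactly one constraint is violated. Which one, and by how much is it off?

Distance(S, Q) = 8.4 — off by 7.60.

U = (0.00, 0.00) ✓; UN at 42.70° ✓; |UN| = 32.10 ✓; ∠UNS = 154.8° ✓; |NS| = 34.10 ✓; ∠(NS, SQ) = 89.99° ✓; |SQ| = 0.7998 ✗.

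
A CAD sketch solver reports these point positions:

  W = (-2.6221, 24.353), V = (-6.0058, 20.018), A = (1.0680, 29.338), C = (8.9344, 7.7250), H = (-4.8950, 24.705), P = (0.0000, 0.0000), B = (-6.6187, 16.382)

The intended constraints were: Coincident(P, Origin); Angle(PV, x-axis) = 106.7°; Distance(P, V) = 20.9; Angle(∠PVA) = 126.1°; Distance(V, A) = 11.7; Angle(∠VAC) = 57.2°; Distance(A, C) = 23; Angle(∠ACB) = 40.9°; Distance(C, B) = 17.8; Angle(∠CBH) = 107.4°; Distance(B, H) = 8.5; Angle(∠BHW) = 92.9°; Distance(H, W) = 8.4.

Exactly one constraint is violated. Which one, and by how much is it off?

Distance(H, W) = 8.4 — off by 6.10.

P = (0.00, 0.00) ✓; PV at 106.7° ✓; |PV| = 20.90 ✓; ∠PVA = 126.1° ✓; |VA| = 11.70 ✓; ∠VAC = 57.20° ✓; |AC| = 23.00 ✓; ∠ACB = 40.90° ✓; |CB| = 17.80 ✓; ∠CBH = 107.4° ✓; |BH| = 8.500 ✓; ∠BHW = 92.90° ✓; |HW| = 2.300 ✗.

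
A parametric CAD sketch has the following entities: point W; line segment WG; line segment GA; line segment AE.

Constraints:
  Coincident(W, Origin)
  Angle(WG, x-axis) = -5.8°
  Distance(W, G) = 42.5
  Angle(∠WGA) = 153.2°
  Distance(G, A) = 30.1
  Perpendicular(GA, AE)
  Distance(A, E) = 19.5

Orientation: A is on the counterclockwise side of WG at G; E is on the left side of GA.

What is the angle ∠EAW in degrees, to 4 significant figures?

74.27°

∠WGA = 153.2°, so GA runs at -5.8° + (180° − 153.2°) = 21.00° from the x-axis; with |GA| = 30.1, A = G + 30.1·(cos 21.00°, sin 21.00°) = (70.38, 6.492). The perpendicularity gives AE at right angles to GA; with |AE| = 19.5 on the left of GA, E = A + 19.5·(-0.3584, 0.9336) = (63.40, 24.70). Then cos ∠EAW = AE·AW / (|AE||AW|), giving 74.27°.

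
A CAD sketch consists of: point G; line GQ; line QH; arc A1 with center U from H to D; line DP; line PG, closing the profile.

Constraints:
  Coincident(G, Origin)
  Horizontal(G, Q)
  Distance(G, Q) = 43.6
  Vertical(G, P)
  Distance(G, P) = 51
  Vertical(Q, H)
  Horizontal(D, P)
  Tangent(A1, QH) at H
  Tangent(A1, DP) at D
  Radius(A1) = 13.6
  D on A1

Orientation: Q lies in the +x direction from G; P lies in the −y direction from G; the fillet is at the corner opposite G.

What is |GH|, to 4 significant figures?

57.44

The virtual corner opposite G is at (43.60, -51.00). Tangency of A1 to QH means the radius UH is perpendicular to QH and tangency of A1 to DP means the radius UD is perpendicular to DP, with radius 13.6, so the center U sits 13.6 in from both sides at U = (30.00, -37.40). That places the tangent points at H = (43.60, -37.40) on QH and D = (30.00, -51.00) on DP. Then |GH| = |H − G| = 57.44.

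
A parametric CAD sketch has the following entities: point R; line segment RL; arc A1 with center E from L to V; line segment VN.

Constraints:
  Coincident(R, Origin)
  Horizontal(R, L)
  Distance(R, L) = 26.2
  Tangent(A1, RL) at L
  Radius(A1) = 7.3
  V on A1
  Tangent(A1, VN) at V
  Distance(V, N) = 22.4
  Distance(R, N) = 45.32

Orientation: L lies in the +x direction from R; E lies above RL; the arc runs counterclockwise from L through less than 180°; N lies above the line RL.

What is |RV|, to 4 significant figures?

34.21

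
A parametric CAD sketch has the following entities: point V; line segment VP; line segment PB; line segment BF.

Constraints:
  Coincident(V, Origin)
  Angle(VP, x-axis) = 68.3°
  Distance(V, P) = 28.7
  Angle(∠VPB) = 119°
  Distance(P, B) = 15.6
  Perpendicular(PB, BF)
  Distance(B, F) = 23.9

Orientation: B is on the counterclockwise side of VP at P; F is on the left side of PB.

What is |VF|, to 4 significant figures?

29.54

V is at the origin; VP runs at 68.3° with length 28.7, so P = 28.7·(cos 68.3°, sin 68.3°) = (10.61, 26.67). ∠VPB = 119.0°, so PB runs at 68.3° + (180° − 119.0°) = 129.3° from the x-axis; with |PB| = 15.6, B = P + 15.6·(cos 129.3°, sin 129.3°) = (0.7310, 38.74). PB ⟂ BF; with |BF| = 23.9 on the left of PB, F = B + 23.9·(-0.7738, -0.6334) = (-17.76, 23.60). Then |VF| = |F − V| = 29.54.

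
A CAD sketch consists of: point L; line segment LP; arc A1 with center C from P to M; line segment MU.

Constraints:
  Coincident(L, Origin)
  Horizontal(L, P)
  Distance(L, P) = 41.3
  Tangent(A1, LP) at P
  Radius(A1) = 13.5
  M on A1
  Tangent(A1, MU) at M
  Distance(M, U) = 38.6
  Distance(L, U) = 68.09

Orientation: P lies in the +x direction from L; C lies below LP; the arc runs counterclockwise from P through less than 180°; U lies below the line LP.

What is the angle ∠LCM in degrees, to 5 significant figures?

36.904°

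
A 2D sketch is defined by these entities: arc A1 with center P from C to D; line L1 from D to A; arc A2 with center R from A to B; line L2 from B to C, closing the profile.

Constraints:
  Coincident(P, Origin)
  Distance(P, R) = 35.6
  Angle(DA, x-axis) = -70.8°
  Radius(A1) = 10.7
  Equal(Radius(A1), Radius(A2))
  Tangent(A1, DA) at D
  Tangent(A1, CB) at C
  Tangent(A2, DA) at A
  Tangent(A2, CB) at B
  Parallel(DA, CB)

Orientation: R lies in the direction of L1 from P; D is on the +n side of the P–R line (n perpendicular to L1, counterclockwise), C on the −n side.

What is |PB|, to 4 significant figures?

37.17

The slot axis is L1's direction at -70.8°, so u = (cos -70.8°, sin -70.8°) = (0.3289, -0.9444) and n = (−sin -70.8°, cos -70.8°) = (0.9444, 0.3289). P is at the origin and R lies 35.6 along u from P, so R = 35.6·u = (11.71, -33.62). Tangency of A1 to both parallel lines with radius 10.7 puts D and C at P ± 10.7·n: D = (10.10, 3.519), C = (-10.10, -3.519). Equal radii place A and B the same way about R: A = R + 10.7·n = (21.81, -30.10), B = R − 10.7·n = (1.603, -37.14). Then |PB| = |B − P| = 37.17.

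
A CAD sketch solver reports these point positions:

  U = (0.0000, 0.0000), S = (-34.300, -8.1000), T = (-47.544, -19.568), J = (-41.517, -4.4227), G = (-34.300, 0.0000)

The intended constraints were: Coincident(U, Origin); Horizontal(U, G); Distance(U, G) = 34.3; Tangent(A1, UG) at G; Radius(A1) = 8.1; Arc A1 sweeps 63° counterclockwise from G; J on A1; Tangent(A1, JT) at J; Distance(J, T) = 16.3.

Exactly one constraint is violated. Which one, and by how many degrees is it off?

Tangent(A1, JT) at J — off by 5.30°.

U = (0.00, 0.00) ✓; U.y = 0.00, G.y = 0.00 ✓; |UG| = 34.30 ✓; ∠(SG, GU) = 90.00° ✓; |SG| = 8.100 ✓; bearing(S→J) − bearing(S→G) = 63.00° ✓; |SJ| = 8.100 ✓; ∠(SJ, JT) = 84.70° ✗; |JT| = 16.30 ✓.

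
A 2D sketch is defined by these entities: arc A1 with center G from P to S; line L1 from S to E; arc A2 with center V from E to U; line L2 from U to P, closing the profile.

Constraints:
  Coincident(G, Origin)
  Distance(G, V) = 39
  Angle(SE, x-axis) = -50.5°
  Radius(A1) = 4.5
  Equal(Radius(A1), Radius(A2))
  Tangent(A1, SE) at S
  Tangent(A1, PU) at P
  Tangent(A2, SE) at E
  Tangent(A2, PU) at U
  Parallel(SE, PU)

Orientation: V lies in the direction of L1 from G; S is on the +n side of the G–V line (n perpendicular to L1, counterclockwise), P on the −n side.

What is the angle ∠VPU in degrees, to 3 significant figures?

6.58°

Tangency of A1 to both parallel lines with radius 4.5 puts S and P at G ± 4.5·n: S = (3.47, 2.86), P = (-3.47, -2.86). Equal radii place E and U the same way about V: E = V + 4.5·n = (28.3, -27.2), U = V − 4.5·n = (21.3, -33.0). Then cos ∠VPU = PV·PU / (|PV||PU|), giving 6.58°.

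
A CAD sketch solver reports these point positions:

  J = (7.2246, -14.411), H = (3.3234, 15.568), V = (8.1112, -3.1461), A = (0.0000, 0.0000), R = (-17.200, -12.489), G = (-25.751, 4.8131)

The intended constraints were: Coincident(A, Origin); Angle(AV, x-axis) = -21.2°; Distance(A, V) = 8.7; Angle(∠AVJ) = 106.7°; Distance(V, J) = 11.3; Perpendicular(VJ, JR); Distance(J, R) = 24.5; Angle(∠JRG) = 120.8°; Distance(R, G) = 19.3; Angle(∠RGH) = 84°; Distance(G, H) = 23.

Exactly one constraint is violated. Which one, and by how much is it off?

Distance(G, H) = 23 — off by 8.00.

A = (0.00, 0.00) ✓; AV at -21.20° ✓; |AV| = 8.700 ✓; ∠AVJ = 106.7° ✓; |VJ| = 11.30 ✓; ∠(VJ, JR) = 90.00° ✓; |JR| = 24.50 ✓; ∠JRG = 120.8° ✓; |RG| = 19.30 ✓; ∠RGH = 84.00° ✓; |GH| = 31.00 ✗.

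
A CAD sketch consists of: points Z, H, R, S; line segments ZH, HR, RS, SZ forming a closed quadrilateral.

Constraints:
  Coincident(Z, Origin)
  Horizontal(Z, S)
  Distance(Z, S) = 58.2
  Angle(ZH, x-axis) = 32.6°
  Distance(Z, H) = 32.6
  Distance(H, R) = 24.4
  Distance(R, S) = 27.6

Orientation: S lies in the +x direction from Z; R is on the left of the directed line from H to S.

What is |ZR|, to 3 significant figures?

56.7

Checks: |HR| = 24.40 ✓; |RS| = 27.60 ✓.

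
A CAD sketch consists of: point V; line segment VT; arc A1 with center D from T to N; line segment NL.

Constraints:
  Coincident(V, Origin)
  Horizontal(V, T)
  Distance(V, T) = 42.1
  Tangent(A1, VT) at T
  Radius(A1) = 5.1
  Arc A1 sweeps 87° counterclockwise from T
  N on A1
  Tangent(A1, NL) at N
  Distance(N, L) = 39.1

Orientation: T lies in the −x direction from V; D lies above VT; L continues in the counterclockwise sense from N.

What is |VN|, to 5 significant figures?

37.321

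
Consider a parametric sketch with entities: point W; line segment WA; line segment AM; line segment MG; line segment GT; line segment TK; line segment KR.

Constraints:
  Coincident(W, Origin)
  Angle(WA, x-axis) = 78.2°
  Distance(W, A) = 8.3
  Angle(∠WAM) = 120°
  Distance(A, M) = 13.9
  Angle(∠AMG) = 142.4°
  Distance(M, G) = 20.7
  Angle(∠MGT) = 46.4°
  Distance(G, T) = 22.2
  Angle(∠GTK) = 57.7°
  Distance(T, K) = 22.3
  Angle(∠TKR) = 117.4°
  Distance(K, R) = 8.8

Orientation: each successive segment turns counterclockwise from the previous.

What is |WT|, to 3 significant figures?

15.3

∠AMG = 142.4° gives MG at 176° from the x-axis; with |MG| = 20.7, G = (-29.3, 18.9). ∠MGT = 46.4° gives GT at -50.6° from the x-axis; with |GT| = 22.2, T = (-15.2, 1.75). Then |WT| = |T − W| = 15.3.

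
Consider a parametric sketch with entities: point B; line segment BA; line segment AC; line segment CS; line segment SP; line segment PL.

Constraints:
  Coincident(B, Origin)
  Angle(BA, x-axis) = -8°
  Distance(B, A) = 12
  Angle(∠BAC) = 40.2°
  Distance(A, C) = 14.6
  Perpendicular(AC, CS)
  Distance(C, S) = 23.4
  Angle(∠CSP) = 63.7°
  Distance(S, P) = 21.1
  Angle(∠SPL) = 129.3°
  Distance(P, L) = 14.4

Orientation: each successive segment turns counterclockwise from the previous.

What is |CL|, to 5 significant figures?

22.155

B is at the origin; BA runs at -8.0° with length 12.0, so A = (11.883, -1.6701). ∠BAC = 40.2° gives AC at 131.80° from the x-axis; with |AC| = 14.6, C = (2.1518, 9.2139). AC ⟂ CS, so CS runs at -138.20°; with |CS| = 23.4, S = (-15.292, -6.3830). ∠CSP = 63.7° gives SP at -21.900° from the x-axis; with |SP| = 21.1, P = (4.2850, -14.253). ∠SPL = 129.3° gives PL at 28.800° from the x-axis; with |PL| = 14.4, L = (16.904, -7.3158). Then |CL| = |L − C| = 22.155.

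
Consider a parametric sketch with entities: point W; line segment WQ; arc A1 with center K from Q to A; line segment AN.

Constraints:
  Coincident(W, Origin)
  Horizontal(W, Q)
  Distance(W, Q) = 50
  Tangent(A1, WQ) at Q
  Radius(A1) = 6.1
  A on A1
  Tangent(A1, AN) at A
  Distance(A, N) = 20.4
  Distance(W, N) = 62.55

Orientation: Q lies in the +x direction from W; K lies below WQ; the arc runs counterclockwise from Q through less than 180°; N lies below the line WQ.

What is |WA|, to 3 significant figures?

46.0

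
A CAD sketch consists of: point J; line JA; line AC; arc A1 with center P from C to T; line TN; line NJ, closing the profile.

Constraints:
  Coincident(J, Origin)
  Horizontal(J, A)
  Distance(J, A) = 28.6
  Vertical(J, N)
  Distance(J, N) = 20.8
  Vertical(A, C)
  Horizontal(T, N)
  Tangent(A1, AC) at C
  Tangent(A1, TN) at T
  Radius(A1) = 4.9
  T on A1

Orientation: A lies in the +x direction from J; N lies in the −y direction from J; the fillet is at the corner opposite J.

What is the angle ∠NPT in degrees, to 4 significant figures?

78.32°

The virtual corner opposite J is at (28.60, -20.80). Tangency of A1 to AC means the radius PC is perpendicular to AC and the tangent condition forces PT to be normal to TN, with radius 4.9, so the center P sits 4.9 in from both sides at P = (23.70, -15.90). That places the tangent points at C = (28.60, -15.90) on AC and T = (23.70, -20.80) on TN. Then cos ∠NPT = PN·PT / (|PN||PT|), giving 78.32°.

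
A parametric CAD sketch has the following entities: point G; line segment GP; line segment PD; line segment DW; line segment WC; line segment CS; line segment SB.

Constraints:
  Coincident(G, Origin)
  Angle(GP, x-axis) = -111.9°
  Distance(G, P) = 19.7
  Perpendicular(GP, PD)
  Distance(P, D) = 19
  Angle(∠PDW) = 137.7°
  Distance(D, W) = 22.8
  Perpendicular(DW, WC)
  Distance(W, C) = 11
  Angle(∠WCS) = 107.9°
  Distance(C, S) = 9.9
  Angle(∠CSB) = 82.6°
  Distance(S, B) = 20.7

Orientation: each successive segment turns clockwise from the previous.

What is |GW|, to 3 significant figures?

36.1

G is at the origin; GP runs at -111.9° with length 19.7, so P = (-7.35, -18.3). GP ⟂ PD, so PD runs at 158°; with |PD| = 19.0, D = (-25.0, -11.2). ∠PDW = 137.7° gives DW at 116° from the x-axis; with |DW| = 22.8, W = (-34.9, 9.34). Then |GW| = |W − G| = 36.1.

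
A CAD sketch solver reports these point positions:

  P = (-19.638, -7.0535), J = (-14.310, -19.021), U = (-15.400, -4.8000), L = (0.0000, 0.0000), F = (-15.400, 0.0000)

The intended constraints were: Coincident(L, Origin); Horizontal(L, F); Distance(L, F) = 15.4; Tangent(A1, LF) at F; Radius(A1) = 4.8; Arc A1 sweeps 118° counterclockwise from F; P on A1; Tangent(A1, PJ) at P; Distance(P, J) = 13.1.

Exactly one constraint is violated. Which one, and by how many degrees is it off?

Tangent(A1, PJ) at P — off by 4.00°.

L = (0.00, 0.00) ✓; L.y = 0.00, F.y = 0.00 ✓; |LF| = 15.40 ✓; ∠(UF, FL) = 90.00° ✓; |UF| = 4.800 ✓; bearing(U→P) − bearing(U→F) = 118.0° ✓; |UP| = 4.800 ✓; ∠(UP, PJ) = 94.00° ✗; |PJ| = 13.10 ✓.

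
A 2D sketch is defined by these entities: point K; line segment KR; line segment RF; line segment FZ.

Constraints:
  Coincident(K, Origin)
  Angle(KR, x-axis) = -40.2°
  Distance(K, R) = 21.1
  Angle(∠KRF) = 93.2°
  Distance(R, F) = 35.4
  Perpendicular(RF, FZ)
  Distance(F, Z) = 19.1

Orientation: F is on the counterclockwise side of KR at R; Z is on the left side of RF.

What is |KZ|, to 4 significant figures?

36.63

K is at the origin; KR runs at -40.2° with length 21.1, so R = 21.1·(cos -40.2°, sin -40.2°) = (16.12, -13.62). ∠KRF = 93.2°, so RF runs at -40.2° + (180° − 93.2°) = 46.60° from the x-axis; with |RF| = 35.4, F = R + 35.4·(cos 46.60°, sin 46.60°) = (40.44, 12.10). The perpendicularity gives FZ at right angles to RF; with |FZ| = 19.1 on the left of RF, Z = F + 19.1·(-0.7266, 0.6871) = (26.56, 25.22). Then |KZ| = |Z − K| = 36.63.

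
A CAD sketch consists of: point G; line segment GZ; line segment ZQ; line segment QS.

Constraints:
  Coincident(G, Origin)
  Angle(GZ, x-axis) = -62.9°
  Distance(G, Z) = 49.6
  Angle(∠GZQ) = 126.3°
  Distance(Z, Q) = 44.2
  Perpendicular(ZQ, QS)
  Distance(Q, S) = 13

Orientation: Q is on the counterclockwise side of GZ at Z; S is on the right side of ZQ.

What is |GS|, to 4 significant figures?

90.65

G is at the origin; GZ runs at -62.9° with length 49.6, so Z = 49.6·(cos -62.9°, sin -62.9°) = (22.60, -44.15). ∠GZQ = 126.3°, so ZQ runs at -62.9° + (180° − 126.3°) = -9.200° from the x-axis; with |ZQ| = 44.2, Q = Z + 44.2·(cos -9.200°, sin -9.200°) = (66.23, -51.22). ZQ is perpendicular to QS; with |QS| = 13.0 on the right of ZQ, S = Q + 13.0·(-0.1599, -0.9871) = (64.15, -64.05). Then |GS| = |S − G| = 90.65.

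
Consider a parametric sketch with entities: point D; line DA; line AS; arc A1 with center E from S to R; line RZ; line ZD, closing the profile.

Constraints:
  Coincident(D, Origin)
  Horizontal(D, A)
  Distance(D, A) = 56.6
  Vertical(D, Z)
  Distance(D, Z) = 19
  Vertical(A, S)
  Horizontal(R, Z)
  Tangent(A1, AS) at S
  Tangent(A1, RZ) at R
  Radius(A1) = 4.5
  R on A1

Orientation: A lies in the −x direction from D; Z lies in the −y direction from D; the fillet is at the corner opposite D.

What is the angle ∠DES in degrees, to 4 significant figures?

164.4°

D is at the origin; DA is horizontal with |DA| = 56.6 and A on the −x side, so A = (-56.60, 0.000). D and Z share the same x with |DZ| = 19.0 and Z on the −y side, so Z = (0.000, -19.00). The virtual corner opposite D is at (-56.60, -19.00). Tangency of A1 to AS means the radius ES is perpendicular to AS and tangency of A1 to RZ means the radius ER is perpendicular to RZ, with radius 4.5, so the center E sits 4.5 in from both sides at E = (-52.10, -14.50). That places the tangent points at S = (-56.60, -14.50) on AS and R = (-52.10, -19.00) on RZ. Then cos ∠DES = ED·ES / (|ED||ES|), giving 164.4°.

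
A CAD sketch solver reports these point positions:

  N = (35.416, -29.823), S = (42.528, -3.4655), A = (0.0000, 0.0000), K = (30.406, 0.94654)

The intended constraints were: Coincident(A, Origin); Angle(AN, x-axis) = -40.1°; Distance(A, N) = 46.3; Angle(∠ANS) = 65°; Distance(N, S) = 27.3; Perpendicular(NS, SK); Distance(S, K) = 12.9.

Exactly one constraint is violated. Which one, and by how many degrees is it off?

Perpendicular(NS, SK) — off by 4.90°.

A = (0.00, 0.00) ✓; AN at -40.10° ✓; |AN| = 46.30 ✓; ∠ANS = 65.00° ✓; |NS| = 27.30 ✓; ∠(NS, SK) = 85.10° ✗; |SK| = 12.90 ✓.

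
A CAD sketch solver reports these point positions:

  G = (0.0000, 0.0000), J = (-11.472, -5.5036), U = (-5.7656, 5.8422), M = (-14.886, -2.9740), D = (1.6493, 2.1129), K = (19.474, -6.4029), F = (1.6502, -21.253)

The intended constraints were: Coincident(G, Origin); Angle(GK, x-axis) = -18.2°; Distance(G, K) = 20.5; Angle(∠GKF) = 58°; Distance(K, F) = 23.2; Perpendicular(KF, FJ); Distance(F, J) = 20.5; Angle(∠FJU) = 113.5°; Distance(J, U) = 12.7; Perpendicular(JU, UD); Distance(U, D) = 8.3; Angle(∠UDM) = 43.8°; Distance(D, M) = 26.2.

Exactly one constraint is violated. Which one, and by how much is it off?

Distance(D, M) = 26.2 — off by 8.90.

G = (0.00, 0.00) ✓; GK at -18.20° ✓; |GK| = 20.50 ✓; ∠GKF = 58.00° ✓; |KF| = 23.20 ✓; ∠(KF, FJ) = 90.00° ✓; |FJ| = 20.50 ✓; ∠FJU = 113.5° ✓; |JU| = 12.70 ✓; ∠(JU, UD) = 90.00° ✓; |UD| = 8.300 ✓; ∠UDM = 43.80° ✓; |DM| = 17.30 ✗.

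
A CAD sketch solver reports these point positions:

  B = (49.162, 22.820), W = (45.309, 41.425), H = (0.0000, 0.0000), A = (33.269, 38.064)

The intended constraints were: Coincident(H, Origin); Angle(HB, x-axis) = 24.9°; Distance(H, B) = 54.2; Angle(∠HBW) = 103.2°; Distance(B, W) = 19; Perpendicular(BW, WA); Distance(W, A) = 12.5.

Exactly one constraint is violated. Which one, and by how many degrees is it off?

Perpendicular(BW, WA) — off by 3.90°.

H = (0.00, 0.00) ✓; HB at 24.90° ✓; |HB| = 54.20 ✓; ∠HBW = 103.2° ✓; |BW| = 19.00 ✓; ∠(BW, WA) = 93.90° ✗; |WA| = 12.50 ✓.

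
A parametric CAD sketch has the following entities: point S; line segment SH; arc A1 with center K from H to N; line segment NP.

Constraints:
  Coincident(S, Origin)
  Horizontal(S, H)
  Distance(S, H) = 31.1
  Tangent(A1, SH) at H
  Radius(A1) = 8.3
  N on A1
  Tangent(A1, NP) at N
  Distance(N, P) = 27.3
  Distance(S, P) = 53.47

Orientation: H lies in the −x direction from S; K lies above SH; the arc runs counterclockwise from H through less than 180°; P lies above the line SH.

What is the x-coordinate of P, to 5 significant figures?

-40.091

S is at the origin; S and H share the same y with |SH| = 31.1 and H on the −x side, so H = (-31.100, 0.0000). A1 meets SH tangentially, so KH is at right angles to SH, so K = H + (0, 8.3) = (-31.100, 8.3000). Since KN ⟂ NP (tangency), |KP| = √(8.3² + 27.3²) = 28.534 regardless of where N sits on A1. So P lies on both circle(S, 53.47) and circle(K, 28.534); the above-SH intersection is P = (-40.091, 35.380). N is the foot of the tangent from P: N = (-24.324, 13.094).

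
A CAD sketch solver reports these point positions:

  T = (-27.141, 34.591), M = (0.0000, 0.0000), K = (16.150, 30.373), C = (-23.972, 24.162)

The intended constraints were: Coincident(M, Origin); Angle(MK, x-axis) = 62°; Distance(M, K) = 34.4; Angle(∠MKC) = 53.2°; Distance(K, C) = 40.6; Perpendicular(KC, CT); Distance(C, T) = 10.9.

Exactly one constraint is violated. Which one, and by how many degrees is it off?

Perpendicular(KC, CT) — off by 8.10°.

M = (0.00, 0.00) ✓; MK at 62.00° ✓; |MK| = 34.40 ✓; ∠MKC = 53.20° ✓; |KC| = 40.60 ✓; ∠(KC, CT) = 81.90° ✗; |CT| = 10.90 ✓.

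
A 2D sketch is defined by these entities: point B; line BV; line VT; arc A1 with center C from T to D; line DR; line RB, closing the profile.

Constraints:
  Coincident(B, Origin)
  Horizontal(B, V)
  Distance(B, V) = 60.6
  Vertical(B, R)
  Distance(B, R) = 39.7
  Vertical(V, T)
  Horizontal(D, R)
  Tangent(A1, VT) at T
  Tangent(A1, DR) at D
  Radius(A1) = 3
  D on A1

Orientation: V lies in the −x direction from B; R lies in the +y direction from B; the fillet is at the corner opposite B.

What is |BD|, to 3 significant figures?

70.0

B is at the origin; BV is horizontal with |BV| = 60.6 and V on the −x side, so V = (-60.6, 0.00). BR is vertical with |BR| = 39.7 and R on the +y side, so R = (0.00, 39.7). The virtual corner opposite B is at (-60.6, 39.7). The tangent condition forces CT to be normal to VT and the tangent condition forces CD to be normal to DR, with radius 3.0, so the center C sits 3.0 in from both sides at C = (-57.6, 36.7). That places the tangent points at T = (-60.6, 36.7) on VT and D = (-57.6, 39.7) on DR. Then |BD| = |D − B| = 70.0.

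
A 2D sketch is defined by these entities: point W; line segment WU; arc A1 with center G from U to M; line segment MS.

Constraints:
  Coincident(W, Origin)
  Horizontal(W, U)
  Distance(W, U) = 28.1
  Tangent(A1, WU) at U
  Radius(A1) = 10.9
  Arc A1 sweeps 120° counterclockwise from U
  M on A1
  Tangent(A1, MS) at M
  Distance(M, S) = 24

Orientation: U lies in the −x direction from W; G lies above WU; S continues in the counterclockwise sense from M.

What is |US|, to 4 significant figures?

37.22

On A1, U sits at bearing -90° from G; a 120° counterclockwise sweep puts M at bearing 30°, so M = G + 10.9·(cos 30°, sin 30°) = (-18.66, 16.35). Tangency of A1 to MS means the radius GM is perpendicular to MS, so MS runs along (−sin 30°, cos 30°); with |MS| = 24.0, S = (-30.66, 37.13). Then |US| = |S − U| = 37.22.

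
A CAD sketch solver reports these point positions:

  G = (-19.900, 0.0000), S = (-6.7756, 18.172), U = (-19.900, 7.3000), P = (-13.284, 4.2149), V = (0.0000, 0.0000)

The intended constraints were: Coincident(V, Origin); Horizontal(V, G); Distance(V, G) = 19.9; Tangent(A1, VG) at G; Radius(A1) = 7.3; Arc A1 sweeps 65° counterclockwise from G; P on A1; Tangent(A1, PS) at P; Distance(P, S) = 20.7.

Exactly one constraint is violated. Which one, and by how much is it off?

Distance(P, S) = 20.7 — off by 5.30.

V = (0.00, 0.00) ✓; V.y = 0.00, G.y = 0.00 ✓; |VG| = 19.90 ✓; ∠(UG, GV) = 90.00° ✓; |UG| = 7.300 ✓; bearing(U→P) − bearing(U→G) = 65.00° ✓; |UP| = 7.300 ✓; ∠(UP, PS) = 90.00° ✓; |PS| = 15.40 ✗.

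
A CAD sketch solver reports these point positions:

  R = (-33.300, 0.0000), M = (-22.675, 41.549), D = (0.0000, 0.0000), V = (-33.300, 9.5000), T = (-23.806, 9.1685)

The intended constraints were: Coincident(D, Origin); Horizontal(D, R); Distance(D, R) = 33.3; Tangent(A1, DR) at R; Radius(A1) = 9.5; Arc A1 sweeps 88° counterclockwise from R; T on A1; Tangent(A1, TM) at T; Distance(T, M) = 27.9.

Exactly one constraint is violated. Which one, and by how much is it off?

Distance(T, M) = 27.9 — off by 4.50.

D = (0.00, 0.00) ✓; D.y = 0.00, R.y = 0.00 ✓; |DR| = 33.30 ✓; ∠(VR, RD) = 90.00° ✓; |VR| = 9.500 ✓; bearing(V→T) − bearing(V→R) = 88.00° ✓; |VT| = 9.500 ✓; ∠(VT, TM) = 90.00° ✓; |TM| = 32.40 ✗.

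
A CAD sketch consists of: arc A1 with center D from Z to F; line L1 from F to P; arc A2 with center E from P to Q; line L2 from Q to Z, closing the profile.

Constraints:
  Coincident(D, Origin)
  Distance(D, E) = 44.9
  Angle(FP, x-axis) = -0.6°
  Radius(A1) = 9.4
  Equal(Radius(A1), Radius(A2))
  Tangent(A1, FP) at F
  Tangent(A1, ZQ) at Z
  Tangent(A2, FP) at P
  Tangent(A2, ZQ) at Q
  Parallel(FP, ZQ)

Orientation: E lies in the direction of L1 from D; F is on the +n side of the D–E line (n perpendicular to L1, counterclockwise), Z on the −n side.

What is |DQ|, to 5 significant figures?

45.873

The slot axis is L1's direction at -0.6°, so u = (cos -0.6°, sin -0.6°) = (0.99995, -0.010472) and n = (−sin -0.6°, cos -0.6°) = (0.010472, 0.99995). D is at the origin and E lies 44.9 along u from D, so E = 44.9·u = (44.898, -0.47018). Tangency of A1 to both parallel lines with radius 9.4 puts F and Z at D ± 9.4·n: F = (0.098435, 9.3995), Z = (-0.098435, -9.3995). Equal radii place P and Q the same way about E: P = E + 9.4·n = (44.996, 8.9293), Q = E − 9.4·n = (44.799, -9.8697). Then |DQ| = |Q − D| = 45.873.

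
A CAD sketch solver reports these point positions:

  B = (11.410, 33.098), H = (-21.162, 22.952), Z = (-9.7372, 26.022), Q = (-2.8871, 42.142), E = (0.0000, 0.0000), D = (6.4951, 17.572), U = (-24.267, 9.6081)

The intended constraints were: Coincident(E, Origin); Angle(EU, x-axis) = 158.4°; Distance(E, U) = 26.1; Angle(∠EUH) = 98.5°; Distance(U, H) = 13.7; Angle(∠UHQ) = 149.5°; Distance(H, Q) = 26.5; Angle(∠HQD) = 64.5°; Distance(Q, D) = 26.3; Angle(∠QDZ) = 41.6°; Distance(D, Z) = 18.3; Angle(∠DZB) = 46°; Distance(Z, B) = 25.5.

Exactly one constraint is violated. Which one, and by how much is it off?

Distance(Z, B) = 25.5 — off by 3.20.

E = (0.00, 0.00) ✓; EU at 158.4° ✓; |EU| = 26.10 ✓; ∠EUH = 98.50° ✓; |UH| = 13.70 ✓; ∠UHQ = 149.5° ✓; |HQ| = 26.50 ✓; ∠HQD = 64.50° ✓; |QD| = 26.30 ✓; ∠QDZ = 41.60° ✓; |DZ| = 18.30 ✓; ∠DZB = 46.00° ✓; |ZB| = 22.30 ✗.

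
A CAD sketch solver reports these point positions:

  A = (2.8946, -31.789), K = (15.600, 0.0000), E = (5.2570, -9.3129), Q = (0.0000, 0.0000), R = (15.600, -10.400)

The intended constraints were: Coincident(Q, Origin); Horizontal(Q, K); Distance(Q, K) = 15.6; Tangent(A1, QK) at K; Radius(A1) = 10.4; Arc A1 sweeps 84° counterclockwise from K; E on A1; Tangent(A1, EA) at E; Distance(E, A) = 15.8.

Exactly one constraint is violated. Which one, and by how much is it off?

Distance(E, A) = 15.8 — off by 6.80.

Q = (0.00, 0.00) ✓; Q.y = 0.00, K.y = 0.00 ✓; |QK| = 15.60 ✓; ∠(RK, KQ) = 90.00° ✓; |RK| = 10.40 ✓; bearing(R→E) − bearing(R→K) = 84.00° ✓; |RE| = 10.40 ✓; ∠(RE, EA) = 90.00° ✓; |EA| = 22.60 ✗.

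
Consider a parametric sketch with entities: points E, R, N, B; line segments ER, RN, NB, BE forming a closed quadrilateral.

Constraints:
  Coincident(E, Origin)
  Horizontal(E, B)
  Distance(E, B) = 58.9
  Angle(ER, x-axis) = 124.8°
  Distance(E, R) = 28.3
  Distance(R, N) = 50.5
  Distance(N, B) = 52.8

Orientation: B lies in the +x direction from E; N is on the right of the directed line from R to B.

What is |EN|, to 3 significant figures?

22.3

E is at the origin; E and B share the same y with |EB| = 58.9 and B in +x, so B = (58.9, 0). ER runs at 124.8° with |ER| = 28.3, so R = (-16.2, 23.2). N is determined by |RN| = 50.5 and |NB| = 52.8 together: it lies at the intersection of circle(R, 50.5) and circle(B, 52.8). With |RB| = 78.6, the foot of the radical line on RB is 37.8 from R and the perpendicular offset is √(50.5² − 37.8²) = 33.5. Taking the right-of-RB solution: N = (10.0, -20.0).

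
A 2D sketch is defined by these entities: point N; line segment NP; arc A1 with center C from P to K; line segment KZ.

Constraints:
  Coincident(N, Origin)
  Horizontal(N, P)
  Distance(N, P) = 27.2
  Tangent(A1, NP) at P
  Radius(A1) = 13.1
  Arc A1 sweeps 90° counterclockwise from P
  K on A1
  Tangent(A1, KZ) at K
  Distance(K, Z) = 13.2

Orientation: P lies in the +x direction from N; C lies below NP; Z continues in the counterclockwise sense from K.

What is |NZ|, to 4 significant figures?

29.84

N is at the origin; N and P share the same y with |NP| = 27.2 and P on the +x side, so P = (27.20, 0.000). The tangent condition forces CP to be normal to NP, so C = P + (0, -13.1) = (27.20, -13.10). On A1, P sits at bearing 90° from C; a 90° counterclockwise sweep puts K at bearing 180°, so K = C + 13.1·(cos 180°, sin 180°) = (14.10, -13.10). Tangency of A1 to KZ means the radius CK is perpendicular to KZ, so KZ runs along (−sin 180°, cos 180°); with |KZ| = 13.2, Z = (14.10, -26.30). Then |NZ| = |Z − N| = 29.84.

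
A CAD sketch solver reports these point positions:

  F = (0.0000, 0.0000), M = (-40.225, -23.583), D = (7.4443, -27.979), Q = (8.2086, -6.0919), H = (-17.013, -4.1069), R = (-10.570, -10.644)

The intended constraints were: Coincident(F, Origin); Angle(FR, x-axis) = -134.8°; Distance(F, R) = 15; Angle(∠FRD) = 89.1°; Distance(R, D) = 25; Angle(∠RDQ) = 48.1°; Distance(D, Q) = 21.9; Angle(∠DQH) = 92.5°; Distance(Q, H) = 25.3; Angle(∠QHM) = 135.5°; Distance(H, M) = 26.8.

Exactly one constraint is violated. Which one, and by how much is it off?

Distance(H, M) = 26.8 — off by 3.50.

F = (0.00, 0.00) ✓; FR at -134.8° ✓; |FR| = 15.00 ✓; ∠FRD = 89.10° ✓; |RD| = 25.00 ✓; ∠RDQ = 48.10° ✓; |DQ| = 21.90 ✓; ∠DQH = 92.50° ✓; |QH| = 25.30 ✓; ∠QHM = 135.5° ✓; |HM| = 30.30 ✗.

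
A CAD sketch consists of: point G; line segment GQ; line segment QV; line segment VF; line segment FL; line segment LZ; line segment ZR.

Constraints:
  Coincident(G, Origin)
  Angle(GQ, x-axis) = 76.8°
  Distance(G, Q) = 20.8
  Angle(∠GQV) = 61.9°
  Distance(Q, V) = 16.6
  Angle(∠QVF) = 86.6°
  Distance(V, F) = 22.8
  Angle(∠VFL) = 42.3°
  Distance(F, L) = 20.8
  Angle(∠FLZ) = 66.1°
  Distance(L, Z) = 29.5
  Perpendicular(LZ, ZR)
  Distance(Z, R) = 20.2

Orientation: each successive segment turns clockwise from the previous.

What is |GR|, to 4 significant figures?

26.11

G is at the origin; GQ runs at 76.8° with length 20.8, so Q = (4.750, 20.25). ∠GQV = 61.9° gives QV at -41.30° from the x-axis; with |QV| = 16.6, V = (17.22, 9.294). ∠QVF = 86.6° gives VF at -134.7° from the x-axis; with |VF| = 22.8, F = (1.183, -6.912). ∠VFL = 42.3° gives FL at 87.60° from the x-axis; with |FL| = 20.8, L = (2.054, 13.87). ∠FLZ = 66.1° gives LZ at -26.30° from the x-axis; with |LZ| = 29.5, Z = (28.50, 0.7993). The perpendicularity gives ZR at right angles to LZ, so ZR runs at -116.3°; with |ZR| = 20.2, R = (19.55, -17.31). Then |GR| = |R − G| = 26.11.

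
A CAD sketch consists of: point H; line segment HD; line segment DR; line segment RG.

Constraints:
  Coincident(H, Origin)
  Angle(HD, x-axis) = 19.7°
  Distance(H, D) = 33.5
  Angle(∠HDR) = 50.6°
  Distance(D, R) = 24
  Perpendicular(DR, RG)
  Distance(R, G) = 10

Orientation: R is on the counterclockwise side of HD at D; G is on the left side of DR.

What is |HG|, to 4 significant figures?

16.12

∠HDR = 50.6°, so DR runs at 19.7° + (180° − 50.6°) = 149.1° from the x-axis; with |DR| = 24.0, R = D + 24.0·(cos 149.1°, sin 149.1°) = (10.95, 23.62). The perpendicularity gives RG at right angles to DR; with |RG| = 10.0 on the left of DR, G = R + 10.0·(-0.5135, -0.8581) = (5.810, 15.04). Then |HG| = |G − H| = 16.12.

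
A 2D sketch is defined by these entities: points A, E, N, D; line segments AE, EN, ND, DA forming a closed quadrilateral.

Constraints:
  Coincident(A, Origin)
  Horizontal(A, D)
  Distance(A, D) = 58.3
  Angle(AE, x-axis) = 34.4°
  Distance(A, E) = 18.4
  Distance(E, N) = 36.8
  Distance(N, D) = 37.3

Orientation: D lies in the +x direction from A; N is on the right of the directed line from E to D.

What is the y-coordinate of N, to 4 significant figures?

-23.56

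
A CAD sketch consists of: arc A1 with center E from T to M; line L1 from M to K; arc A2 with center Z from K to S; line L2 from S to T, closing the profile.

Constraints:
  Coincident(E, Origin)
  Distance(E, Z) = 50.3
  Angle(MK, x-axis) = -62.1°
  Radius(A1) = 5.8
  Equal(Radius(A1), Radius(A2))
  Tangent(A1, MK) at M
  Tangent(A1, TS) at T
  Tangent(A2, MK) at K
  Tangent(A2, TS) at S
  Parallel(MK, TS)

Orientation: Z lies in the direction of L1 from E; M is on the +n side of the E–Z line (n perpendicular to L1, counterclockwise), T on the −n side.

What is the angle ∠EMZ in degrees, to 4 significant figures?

83.42°

The slot axis is L1's direction at -62.1°, so u = (cos -62.1°, sin -62.1°) = (0.4679, -0.8838) and n = (−sin -62.1°, cos -62.1°) = (0.8838, 0.4679). E is at the origin and Z lies 50.3 along u from E, so Z = 50.3·u = (23.54, -44.45). Tangency of A1 to both parallel lines with radius 5.8 puts M and T at E ± 5.8·n: M = (5.126, 2.714), T = (-5.126, -2.714). Then cos ∠EMZ = ME·MZ / (|ME||MZ|), giving 83.42°.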